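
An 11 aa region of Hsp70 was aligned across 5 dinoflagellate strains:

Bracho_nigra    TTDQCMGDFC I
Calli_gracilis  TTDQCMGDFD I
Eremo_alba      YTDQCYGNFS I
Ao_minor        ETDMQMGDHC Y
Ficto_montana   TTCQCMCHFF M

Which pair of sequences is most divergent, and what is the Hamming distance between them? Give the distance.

Pairwise Hamming distances:
  Bracho_nigra vs Calli_gracilis: 1
  Bracho_nigra vs Eremo_alba: 4
  Bracho_nigra vs Ao_minor: 5
  Bracho_nigra vs Ficto_montana: 5
  Calli_gracilis vs Eremo_alba: 4
  Calli_gracilis vs Ao_minor: 6
  Calli_gracilis vs Ficto_montana: 5
  Eremo_alba vs Ao_minor: 8
  Eremo_alba vs Ficto_montana: 7
  Ao_minor vs Ficto_montana: 9
The largest is 9, between Ao_minor and Ficto_montana.

9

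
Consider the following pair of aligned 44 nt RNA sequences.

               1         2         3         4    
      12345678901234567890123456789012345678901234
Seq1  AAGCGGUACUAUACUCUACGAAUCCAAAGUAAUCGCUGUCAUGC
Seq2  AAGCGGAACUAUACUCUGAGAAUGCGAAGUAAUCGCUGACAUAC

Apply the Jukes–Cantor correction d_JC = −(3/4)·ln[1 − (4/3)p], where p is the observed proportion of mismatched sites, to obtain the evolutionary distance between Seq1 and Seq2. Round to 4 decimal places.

Differing sites — 7:U/A; 18:A/G; 19:C/A; 24:C/G; 26:A/G; 39:U/A; 43:G/A.
p = 7/44 = 0.159091.
d = −0.75 · ln(1 − (4/3)·0.159091) = −0.75 · ln(0.787879) = −0.75 · (-0.238411) = 0.1788.

0.1788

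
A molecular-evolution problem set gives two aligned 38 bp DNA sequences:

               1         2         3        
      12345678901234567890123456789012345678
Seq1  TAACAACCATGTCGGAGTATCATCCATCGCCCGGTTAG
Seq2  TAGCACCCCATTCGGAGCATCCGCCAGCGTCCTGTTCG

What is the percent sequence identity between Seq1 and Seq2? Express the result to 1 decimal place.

Mismatches occur at site 3 (A↔G), site 6 (A↔C), site 9 (A↔C), site 10 (T↔A), site 11 (G↔T), site 18 (T↔C), site 22 (A↔C), site 23 (T↔G), site 27 (T↔G), site 30 (C↔T), site 33 (G↔T), site 37 (A↔C).
26 of the 38 sites match, so the percent identity is 26/38 × 100 = 68.4%.

68.4%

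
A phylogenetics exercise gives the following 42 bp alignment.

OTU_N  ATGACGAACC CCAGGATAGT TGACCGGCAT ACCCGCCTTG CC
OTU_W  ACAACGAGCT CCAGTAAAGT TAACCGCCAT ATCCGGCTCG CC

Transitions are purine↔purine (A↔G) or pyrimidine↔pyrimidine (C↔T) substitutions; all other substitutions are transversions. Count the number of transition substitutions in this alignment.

7

The sequences differ at positions 2 (T/C, transition), 3 (G/A, transition), 8 (A/G, transition), 10 (C/T, transition), 15 (G/T, transversion), 17 (T/A, transversion), 22 (G/A, transition), 27 (G/C, transversion), 32 (C/T, transition), 36 (C/G, transversion), 39 (T/C, transition).
Of the 11 differences, 7 transitions and 4 transversions, so the answer is 7.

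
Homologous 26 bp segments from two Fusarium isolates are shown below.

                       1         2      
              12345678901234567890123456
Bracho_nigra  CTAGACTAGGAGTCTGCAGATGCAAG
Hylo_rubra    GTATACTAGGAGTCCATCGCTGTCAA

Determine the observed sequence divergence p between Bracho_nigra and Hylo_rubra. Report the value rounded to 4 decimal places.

0.3846

Differing sites — 1:C/G; 4:G/T; 15:T/C; 16:G/A; 17:C/T; 18:A/C; 20:A/C; 23:C/T; 24:A/C; 26:G/A.
There are 10 differences over 26 sites, so p = 10/26 = 0.3846.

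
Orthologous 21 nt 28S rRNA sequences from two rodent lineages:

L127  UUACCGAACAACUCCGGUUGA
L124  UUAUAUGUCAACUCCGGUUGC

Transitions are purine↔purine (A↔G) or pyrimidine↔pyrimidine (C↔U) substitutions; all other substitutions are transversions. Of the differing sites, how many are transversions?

4

Differing sites — 4:C/U (Ti); 5:C/A (Tv); 6:G/U (Tv); 7:A/G (Ti); 8:A/U (Tv); 21:A/C (Tv).
Of the 6 differences, 2 transitions and 4 transversions, so the answer is 4.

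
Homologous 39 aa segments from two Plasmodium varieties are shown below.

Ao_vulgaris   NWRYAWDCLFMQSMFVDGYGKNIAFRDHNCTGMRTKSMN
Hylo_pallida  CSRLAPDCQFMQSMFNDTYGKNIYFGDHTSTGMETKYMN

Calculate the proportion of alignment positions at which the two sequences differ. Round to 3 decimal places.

0.333

Differing sites — 1:N/C; 2:W/S; 4:Y/L; 6:W/P; 9:L/Q; 16:V/N; 18:G/T; 24:A/Y; 26:R/G; 29:N/T; 30:C/S; 34:R/E; 37:S/Y.
There are 13 differences over 39 sites, so p = 13/39 = 0.333.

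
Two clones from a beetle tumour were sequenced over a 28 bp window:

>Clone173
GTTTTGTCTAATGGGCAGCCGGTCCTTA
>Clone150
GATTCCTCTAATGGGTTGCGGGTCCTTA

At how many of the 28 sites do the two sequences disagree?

6

The sequences differ at positions 2 (T/A), 5 (T/C), 6 (G/C), 16 (C/T), 17 (A/T), 20 (C/G).
That gives 6 mismatches out of 28 aligned sites, so the Hamming distance is 6.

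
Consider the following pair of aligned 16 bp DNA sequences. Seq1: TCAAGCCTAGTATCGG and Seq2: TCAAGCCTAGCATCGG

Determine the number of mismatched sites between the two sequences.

1

A single mismatch occurs at site 11 (T→C).
That gives 1 mismatch out of 16 aligned sites, so the Hamming distance is 1.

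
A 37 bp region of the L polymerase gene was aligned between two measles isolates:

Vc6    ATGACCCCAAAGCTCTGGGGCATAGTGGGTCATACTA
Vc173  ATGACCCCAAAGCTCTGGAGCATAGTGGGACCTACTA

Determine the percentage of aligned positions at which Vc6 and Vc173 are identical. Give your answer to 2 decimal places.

91.89%

Mismatches occur at site 19 (G/A), site 30 (T/A), site 32 (A/C).
34 of the 37 sites match, so the percent identity is 34/37 × 100 = 91.89%.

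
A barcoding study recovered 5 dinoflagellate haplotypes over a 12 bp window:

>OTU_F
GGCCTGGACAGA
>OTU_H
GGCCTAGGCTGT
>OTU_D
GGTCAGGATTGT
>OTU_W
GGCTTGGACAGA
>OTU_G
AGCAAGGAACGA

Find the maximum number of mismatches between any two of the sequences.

8

Pairwise Hamming distances:
  OTU_F vs OTU_H: 4
  OTU_F vs OTU_D: 5
  OTU_F vs OTU_W: 1
  OTU_F vs OTU_G: 5
  OTU_H vs OTU_D: 5
  OTU_H vs OTU_W: 5
  OTU_H vs OTU_G: 8
  OTU_D vs OTU_W: 6
  OTU_D vs OTU_G: 6
  OTU_W vs OTU_G: 5
The largest is 8, between OTU_H and OTU_G.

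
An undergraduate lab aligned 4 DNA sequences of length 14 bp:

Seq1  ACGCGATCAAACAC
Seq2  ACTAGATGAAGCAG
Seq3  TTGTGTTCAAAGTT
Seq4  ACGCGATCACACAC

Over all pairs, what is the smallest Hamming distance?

1

Pairwise Hamming distances:
  Seq1 vs Seq2: 5
  Seq1 vs Seq3: 7
  Seq1 vs Seq4: 1
  Seq2 vs Seq3: 10
  Seq2 vs Seq4: 6
  Seq3 vs Seq4: 8
The smallest is 1, between Seq1 and Seq4.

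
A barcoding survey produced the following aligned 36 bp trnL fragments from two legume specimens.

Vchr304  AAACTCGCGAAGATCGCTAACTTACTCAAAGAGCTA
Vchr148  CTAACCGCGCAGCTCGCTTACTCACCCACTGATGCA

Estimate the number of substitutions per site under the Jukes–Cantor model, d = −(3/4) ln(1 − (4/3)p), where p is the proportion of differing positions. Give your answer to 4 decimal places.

0.5482

Mismatches occur at site 1 (A↔C), site 2 (A↔T), site 4 (C↔A), site 5 (T↔C), site 10 (A↔C), site 13 (A↔C), site 19 (A↔T), site 23 (T↔C), site 26 (T↔C), site 29 (A↔C), site 30 (A↔T), site 33 (G↔T), site 34 (C↔G), site 35 (T↔C).
p = 14/36 = 0.388889.
d = −0.75 · ln(1 − (4/3)·0.388889) = −0.75 · ln(0.481481) = −0.75 · (-0.730889) = 0.5482.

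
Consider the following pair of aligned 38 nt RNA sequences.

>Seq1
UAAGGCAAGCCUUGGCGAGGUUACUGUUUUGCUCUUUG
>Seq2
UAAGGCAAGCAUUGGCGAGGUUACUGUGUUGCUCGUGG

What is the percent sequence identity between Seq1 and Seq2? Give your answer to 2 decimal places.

89.47%

The sequences differ at positions 11 (C/A), 28 (U/G), 35 (U/G), 37 (U/G).
34 of the 38 sites match, so the percent identity is 34/38 × 100 = 89.47%.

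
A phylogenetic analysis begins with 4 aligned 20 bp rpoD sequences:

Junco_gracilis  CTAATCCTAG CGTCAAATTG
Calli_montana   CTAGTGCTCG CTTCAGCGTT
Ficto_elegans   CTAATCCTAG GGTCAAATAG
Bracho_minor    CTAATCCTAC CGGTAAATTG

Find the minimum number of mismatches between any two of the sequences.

Pairwise Hamming distances:
  Junco_gracilis vs Calli_montana: 8
  Junco_gracilis vs Ficto_elegans: 2
  Junco_gracilis vs Bracho_minor: 3
  Calli_montana vs Ficto_elegans: 10
  Calli_montana vs Bracho_minor: 11
  Ficto_elegans vs Bracho_minor: 5
The smallest is 2, between Junco_gracilis and Ficto_elegans.

2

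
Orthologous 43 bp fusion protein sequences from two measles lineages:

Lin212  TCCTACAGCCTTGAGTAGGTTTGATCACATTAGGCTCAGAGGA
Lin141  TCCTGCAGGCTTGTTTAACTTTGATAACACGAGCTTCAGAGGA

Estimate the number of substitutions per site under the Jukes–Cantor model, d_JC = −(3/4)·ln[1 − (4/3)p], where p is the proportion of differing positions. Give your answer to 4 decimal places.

Differing sites — 5:A/G; 9:C/G; 14:A/T; 15:G/T; 18:G/A; 19:G/C; 26:C/A; 30:T/C; 31:T/G; 34:G/C; 35:C/T.
p = 11/43 = 0.255814.
d = −0.75 · ln(1 − (4/3)·0.255814) = −0.75 · ln(0.658915) = −0.75 · (-0.417161) = 0.3129.

0.3129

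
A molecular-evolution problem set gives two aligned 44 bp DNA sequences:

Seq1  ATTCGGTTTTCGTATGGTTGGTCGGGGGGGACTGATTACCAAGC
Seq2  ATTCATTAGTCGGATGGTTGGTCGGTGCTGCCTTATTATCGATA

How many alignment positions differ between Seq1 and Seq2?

Mismatches occur at site 5 (G/A), site 6 (G/T), site 8 (T/A), site 9 (T/G), site 13 (T/G), site 26 (G/T), site 28 (G/C), site 29 (G/T), site 31 (A/C), site 34 (G/T), site 39 (C/T), site 41 (A/G), site 43 (G/T), site 44 (C/A).
That gives 14 mismatches out of 44 aligned sites, so the Hamming distance is 14.

14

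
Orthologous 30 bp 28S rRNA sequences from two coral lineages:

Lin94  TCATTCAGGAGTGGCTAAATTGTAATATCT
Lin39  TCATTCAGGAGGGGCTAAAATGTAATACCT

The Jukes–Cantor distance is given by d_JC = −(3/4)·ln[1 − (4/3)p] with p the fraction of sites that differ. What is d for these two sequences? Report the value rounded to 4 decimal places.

0.1073

Mismatches occur at site 12 (T↔G), site 20 (T↔A), site 28 (T↔C).
p = 3/30 = 0.100000.
d = −0.75 · ln(1 − (4/3)·0.100000) = −0.75 · ln(0.866667) = −0.75 · (-0.143100) = 0.1073.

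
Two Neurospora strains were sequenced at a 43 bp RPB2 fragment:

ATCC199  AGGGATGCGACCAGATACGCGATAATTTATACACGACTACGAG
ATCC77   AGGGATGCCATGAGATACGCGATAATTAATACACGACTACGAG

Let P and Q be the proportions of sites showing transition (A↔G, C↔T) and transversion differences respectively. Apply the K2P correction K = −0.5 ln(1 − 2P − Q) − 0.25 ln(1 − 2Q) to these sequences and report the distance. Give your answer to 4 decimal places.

0.0994

The sequences differ at positions 9 (G/C, transversion), 11 (C/T, transition), 12 (C/G, transversion), 28 (T/A, transversion).
Of the 4 differences, 1 transition and 3 transversions over 43 sites: P = 1/43 = 0.023256, Q = 3/43 = 0.069767.
d = −0.5·ln(0.883721) − 0.25·ln(0.860466) = −0.5·(-0.123614) − 0.25·(-0.150281) = 0.0994.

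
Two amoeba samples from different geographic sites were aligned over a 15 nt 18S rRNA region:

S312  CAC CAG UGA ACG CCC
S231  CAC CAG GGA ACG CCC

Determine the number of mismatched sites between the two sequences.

The sequences differ at position 7 (U/G).
That gives 1 mismatch out of 15 aligned sites, so the Hamming distance is 1.

1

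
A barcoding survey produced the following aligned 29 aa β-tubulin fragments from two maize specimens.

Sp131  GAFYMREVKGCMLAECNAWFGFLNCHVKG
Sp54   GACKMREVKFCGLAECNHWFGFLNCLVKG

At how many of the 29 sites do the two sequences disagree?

Mismatches occur at site 3 (F/C), site 4 (Y/K), site 10 (G/F), site 12 (M/G), site 18 (A/H), site 26 (H/L).
That gives 6 mismatches out of 29 aligned sites, so the Hamming distance is 6.

6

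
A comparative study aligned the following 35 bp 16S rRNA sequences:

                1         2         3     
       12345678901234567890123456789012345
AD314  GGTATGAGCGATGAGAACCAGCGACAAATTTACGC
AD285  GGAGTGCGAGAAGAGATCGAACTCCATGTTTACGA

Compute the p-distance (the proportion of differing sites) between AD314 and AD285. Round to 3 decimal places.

0.371

Mismatches occur at site 3 (T↔A), site 4 (A↔G), site 7 (A↔C), site 9 (C↔A), site 12 (T↔A), site 17 (A↔T), site 19 (C↔G), site 21 (G↔A), site 23 (G↔T), site 24 (A↔C), site 27 (A↔T), site 28 (A↔G), site 35 (C↔A).
There are 13 differences over 35 sites, so p = 13/35 = 0.371.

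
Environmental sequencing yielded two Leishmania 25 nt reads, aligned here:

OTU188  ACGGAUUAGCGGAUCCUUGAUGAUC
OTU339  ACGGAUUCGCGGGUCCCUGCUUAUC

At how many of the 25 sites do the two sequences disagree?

Differing sites — 8:A/C; 13:A/G; 17:U/C; 20:A/C; 22:G/U.
That gives 5 mismatches out of 25 aligned sites, so the Hamming distance is 5.

5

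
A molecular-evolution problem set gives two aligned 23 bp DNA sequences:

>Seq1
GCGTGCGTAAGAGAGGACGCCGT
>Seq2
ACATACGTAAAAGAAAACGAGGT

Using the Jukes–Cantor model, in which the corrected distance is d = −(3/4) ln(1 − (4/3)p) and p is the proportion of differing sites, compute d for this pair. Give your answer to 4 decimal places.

Mismatches occur at site 1 (G→A), site 3 (G→A), site 5 (G→A), site 11 (G→A), site 15 (G→A), site 16 (G→A), site 20 (C→A), site 21 (C→G).
p = 8/23 = 0.347826.
d = −0.75 · ln(1 − (4/3)·0.347826) = −0.75 · ln(0.536232) = −0.75 · (-0.623188) = 0.4674.

0.4674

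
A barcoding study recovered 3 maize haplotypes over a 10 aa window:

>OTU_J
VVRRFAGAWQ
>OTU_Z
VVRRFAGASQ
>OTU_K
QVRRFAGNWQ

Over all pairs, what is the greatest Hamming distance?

3

Pairwise Hamming distances:
  OTU_J vs OTU_Z: 1
  OTU_J vs OTU_K: 2
  OTU_Z vs OTU_K: 3
The largest is 3, between OTU_Z and OTU_K.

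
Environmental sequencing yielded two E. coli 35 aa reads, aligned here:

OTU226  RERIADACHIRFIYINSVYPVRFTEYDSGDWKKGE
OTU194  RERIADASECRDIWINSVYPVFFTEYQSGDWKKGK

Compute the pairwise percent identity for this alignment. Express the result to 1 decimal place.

77.1%

The sequences differ at positions 8 (C/S), 9 (H/E), 10 (I/C), 12 (F/D), 14 (Y/W), 22 (R/F), 27 (D/Q), 35 (E/K).
27 of the 35 sites match, so the percent identity is 27/35 × 100 = 77.1%.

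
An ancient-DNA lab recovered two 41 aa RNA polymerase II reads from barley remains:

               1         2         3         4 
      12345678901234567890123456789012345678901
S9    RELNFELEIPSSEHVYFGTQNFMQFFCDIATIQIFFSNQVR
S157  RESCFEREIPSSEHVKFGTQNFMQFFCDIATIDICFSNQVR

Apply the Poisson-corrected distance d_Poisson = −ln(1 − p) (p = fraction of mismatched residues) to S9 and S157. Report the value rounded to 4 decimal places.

Differing sites — 3:L/S; 4:N/C; 7:L/R; 16:Y/K; 33:Q/D; 35:F/C.
p = 6/41 = 0.146341.
d = −ln(1 − 0.146341) = −ln(0.853659) = 0.1582.

0.1582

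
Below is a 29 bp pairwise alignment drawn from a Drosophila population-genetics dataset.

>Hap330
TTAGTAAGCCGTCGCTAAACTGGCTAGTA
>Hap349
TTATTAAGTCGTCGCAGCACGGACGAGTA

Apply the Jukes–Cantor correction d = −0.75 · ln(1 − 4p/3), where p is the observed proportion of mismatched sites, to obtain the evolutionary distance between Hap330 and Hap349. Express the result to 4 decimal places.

0.3439

The sequences differ at positions 4 (G/T), 9 (C/T), 16 (T/A), 17 (A/G), 18 (A/C), 21 (T/G), 23 (G/A), 25 (T/G).
p = 8/29 = 0.275862.
d = −0.75 · ln(1 − (4/3)·0.275862) = −0.75 · ln(0.632184) = −0.75 · (-0.458575) = 0.3439.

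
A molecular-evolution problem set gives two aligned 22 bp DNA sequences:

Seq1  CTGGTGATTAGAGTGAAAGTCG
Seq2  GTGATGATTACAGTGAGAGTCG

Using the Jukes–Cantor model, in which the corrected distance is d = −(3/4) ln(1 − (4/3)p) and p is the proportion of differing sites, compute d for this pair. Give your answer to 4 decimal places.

0.2082

The sequences differ at positions 1 (C/G), 4 (G/A), 11 (G/C), 17 (A/G).
p = 4/22 = 0.181818.
d = −0.75 · ln(1 − (4/3)·0.181818) = −0.75 · ln(0.757576) = −0.75 · (-0.277631) = 0.2082.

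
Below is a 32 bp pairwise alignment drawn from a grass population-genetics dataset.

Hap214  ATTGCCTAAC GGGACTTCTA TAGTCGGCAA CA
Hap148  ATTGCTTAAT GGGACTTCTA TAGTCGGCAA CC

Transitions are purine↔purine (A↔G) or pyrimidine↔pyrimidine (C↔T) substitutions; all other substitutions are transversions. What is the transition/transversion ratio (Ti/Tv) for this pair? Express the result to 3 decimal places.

Differing sites — 6:C/T (Ti); 10:C/T (Ti); 32:A/C (Tv).
Of the 3 differences, 2 transitions and 1 transversion, so Ti/Tv = 2/1 = 2.000.

2.000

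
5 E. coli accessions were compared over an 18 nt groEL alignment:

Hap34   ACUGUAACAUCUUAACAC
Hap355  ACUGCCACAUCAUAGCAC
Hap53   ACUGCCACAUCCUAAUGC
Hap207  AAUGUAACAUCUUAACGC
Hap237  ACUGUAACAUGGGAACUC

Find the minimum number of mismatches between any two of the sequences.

2

Pairwise Hamming distances:
  Hap34 vs Hap355: 4
  Hap34 vs Hap53: 5
  Hap34 vs Hap207: 2
  Hap34 vs Hap237: 4
  Hap355 vs Hap53: 4
  Hap355 vs Hap207: 6
  Hap355 vs Hap237: 7
  Hap53 vs Hap207: 5
  Hap53 vs Hap237: 7
  Hap207 vs Hap237: 5
The smallest is 2, between Hap34 and Hap207.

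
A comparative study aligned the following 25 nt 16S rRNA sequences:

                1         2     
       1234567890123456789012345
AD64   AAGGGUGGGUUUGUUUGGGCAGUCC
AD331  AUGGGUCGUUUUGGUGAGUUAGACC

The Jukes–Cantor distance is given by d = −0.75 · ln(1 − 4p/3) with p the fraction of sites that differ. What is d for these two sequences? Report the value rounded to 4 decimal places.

Mismatches occur at site 2 (A/U), site 7 (G/C), site 9 (G/U), site 14 (U/G), site 16 (U/G), site 17 (G/A), site 19 (G/U), site 20 (C/U), site 23 (U/A).
p = 9/25 = 0.360000.
d = −0.75 · ln(1 − (4/3)·0.360000) = −0.75 · ln(0.520000) = −0.75 · (-0.653926) = 0.4904.

0.4904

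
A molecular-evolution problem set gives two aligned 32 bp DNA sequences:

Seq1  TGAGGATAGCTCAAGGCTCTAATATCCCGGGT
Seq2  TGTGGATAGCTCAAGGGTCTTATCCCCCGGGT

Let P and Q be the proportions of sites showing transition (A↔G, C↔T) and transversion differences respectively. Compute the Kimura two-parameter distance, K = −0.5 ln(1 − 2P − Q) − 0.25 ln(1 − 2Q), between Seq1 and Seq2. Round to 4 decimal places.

0.1757

Mismatches occur at site 3 (A↔T, transversion), site 17 (C↔G, transversion), site 21 (A↔T, transversion), site 24 (A↔C, transversion), site 25 (T↔C, transition).
Of the 5 differences, 1 transition and 4 transversions over 32 sites: P = 1/32 = 0.031250, Q = 4/32 = 0.125000.
d = −0.5·ln(0.812500) − 0.25·ln(0.750000) = −0.5·(-0.207639) − 0.25·(-0.287682) = 0.1757.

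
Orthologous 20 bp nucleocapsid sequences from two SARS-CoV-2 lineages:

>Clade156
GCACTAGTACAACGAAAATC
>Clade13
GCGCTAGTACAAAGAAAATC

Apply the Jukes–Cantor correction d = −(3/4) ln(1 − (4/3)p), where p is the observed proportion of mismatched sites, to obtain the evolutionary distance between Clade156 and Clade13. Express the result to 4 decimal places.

0.1073

The sequences differ at positions 3 (A/G), 13 (C/A).
p = 2/20 = 0.100000.
d = −0.75 · ln(1 − (4/3)·0.100000) = −0.75 · ln(0.866667) = −0.75 · (-0.143100) = 0.1073.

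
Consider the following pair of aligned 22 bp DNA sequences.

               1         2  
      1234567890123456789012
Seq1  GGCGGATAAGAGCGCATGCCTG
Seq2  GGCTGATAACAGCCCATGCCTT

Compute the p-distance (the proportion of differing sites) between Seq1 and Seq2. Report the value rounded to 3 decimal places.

The sequences differ at positions 4 (G/T), 10 (G/C), 14 (G/C), 22 (G/T).
There are 4 differences over 22 sites, so p = 4/22 = 0.182.

0.182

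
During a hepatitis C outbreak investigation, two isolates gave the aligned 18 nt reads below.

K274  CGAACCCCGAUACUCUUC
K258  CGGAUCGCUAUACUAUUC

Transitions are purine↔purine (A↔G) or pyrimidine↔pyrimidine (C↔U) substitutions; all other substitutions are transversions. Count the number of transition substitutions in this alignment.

The sequences differ at positions 3 (A/G, transition), 5 (C/U, transition), 7 (C/G, transversion), 9 (G/U, transversion), 15 (C/A, transversion).
Of the 5 differences, 2 transitions and 3 transversions, so the answer is 2.

2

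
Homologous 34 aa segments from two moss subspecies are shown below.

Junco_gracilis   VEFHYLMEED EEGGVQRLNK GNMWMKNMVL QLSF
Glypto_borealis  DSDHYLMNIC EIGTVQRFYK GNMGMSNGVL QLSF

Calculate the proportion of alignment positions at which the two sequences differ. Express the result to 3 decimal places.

Differing sites — 1:V/D; 2:E/S; 3:F/D; 8:E/N; 9:E/I; 10:D/C; 12:E/I; 14:G/T; 18:L/F; 19:N/Y; 24:W/G; 26:K/S; 28:M/G.
There are 13 differences over 34 sites, so p = 13/34 = 0.382.

0.382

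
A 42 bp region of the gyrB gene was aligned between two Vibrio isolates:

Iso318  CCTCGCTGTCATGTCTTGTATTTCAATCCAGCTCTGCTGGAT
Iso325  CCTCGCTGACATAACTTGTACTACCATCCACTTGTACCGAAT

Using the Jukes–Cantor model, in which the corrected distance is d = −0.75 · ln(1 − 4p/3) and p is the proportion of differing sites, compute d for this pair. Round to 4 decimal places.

Differing sites — 9:T/A; 13:G/A; 14:T/A; 21:T/C; 23:T/A; 25:A/C; 31:G/C; 32:C/T; 34:C/G; 36:G/A; 38:T/C; 40:G/A.
p = 12/42 = 0.285714.
d = −0.75 · ln(1 − (4/3)·0.285714) = −0.75 · ln(0.619048) = −0.75 · (-0.479572) = 0.3597.

0.3597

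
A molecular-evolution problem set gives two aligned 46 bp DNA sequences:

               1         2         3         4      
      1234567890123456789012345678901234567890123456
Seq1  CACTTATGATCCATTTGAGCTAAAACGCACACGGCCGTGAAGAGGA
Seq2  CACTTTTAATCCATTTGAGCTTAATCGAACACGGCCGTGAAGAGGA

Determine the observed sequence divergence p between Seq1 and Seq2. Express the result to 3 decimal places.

0.109

The sequences differ at positions 6 (A/T), 8 (G/A), 22 (A/T), 25 (A/T), 28 (C/A).
There are 5 differences over 46 sites, so p = 5/46 = 0.109.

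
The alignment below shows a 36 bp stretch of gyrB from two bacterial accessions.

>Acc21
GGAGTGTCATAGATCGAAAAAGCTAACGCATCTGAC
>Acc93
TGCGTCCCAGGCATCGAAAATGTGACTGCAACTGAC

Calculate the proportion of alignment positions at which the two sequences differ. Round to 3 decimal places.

Mismatches occur at site 1 (G/T), site 3 (A/C), site 6 (G/C), site 7 (T/C), site 10 (T/G), site 11 (A/G), site 12 (G/C), site 21 (A/T), site 23 (C/T), site 24 (T/G), site 26 (A/C), site 27 (C/T), site 31 (T/A).
There are 13 differences over 36 sites, so p = 13/36 = 0.361.

0.361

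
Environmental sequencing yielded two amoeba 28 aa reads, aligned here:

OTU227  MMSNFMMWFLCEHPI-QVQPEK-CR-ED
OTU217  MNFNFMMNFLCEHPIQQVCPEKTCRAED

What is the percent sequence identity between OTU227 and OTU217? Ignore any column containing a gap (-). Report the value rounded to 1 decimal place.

Excluding the 3 gap columns leaves 25 comparable sites.
Mismatches occur at site 2 (M↔N), site 3 (S↔F), site 8 (W↔N), site 19 (Q↔C).
21 of the 25 comparable sites match, so the percent identity is 21/25 × 100 = 84.0%.

84.0%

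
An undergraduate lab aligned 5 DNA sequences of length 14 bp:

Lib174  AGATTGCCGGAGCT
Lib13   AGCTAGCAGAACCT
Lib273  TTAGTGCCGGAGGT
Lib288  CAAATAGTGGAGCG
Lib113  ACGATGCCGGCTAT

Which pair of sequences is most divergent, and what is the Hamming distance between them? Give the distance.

Pairwise Hamming distances:
  Lib174 vs Lib13: 5
  Lib174 vs Lib273: 4
  Lib174 vs Lib288: 7
  Lib174 vs Lib113: 6
  Lib13 vs Lib273: 9
  Lib13 vs Lib288: 11
  Lib13 vs Lib113: 9
  Lib273 vs Lib288: 8
  Lib273 vs Lib113: 7
  Lib288 vs Lib113: 10
The largest is 11, between Lib13 and Lib288.

11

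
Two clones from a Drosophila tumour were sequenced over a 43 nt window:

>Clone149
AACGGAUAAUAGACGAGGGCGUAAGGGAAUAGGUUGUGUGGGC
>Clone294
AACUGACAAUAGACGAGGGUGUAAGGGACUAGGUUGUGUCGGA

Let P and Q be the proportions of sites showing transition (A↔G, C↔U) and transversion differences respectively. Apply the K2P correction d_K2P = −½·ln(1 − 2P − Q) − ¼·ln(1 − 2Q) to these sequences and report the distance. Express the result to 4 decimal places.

Differing sites — 4:G/U (Tv); 7:U/C (Ti); 20:C/U (Ti); 29:A/C (Tv); 40:G/C (Tv); 43:C/A (Tv).
Of the 6 differences, 2 transitions and 4 transversions over 43 sites: P = 2/43 = 0.046512, Q = 4/43 = 0.093023.
d = −0.5·ln(0.813953) − 0.25·ln(0.813954) = −0.5·(-0.205853) − 0.25·(-0.205851) = 0.1544.

0.1544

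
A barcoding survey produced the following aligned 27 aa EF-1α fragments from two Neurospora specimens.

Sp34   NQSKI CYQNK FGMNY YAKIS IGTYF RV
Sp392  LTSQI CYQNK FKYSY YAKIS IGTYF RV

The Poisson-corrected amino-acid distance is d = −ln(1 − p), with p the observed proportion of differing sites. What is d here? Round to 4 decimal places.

Differing sites — 1:N/L; 2:Q/T; 4:K/Q; 12:G/K; 13:M/Y; 14:N/S.
p = 6/27 = 0.222222.
d = −ln(1 − 0.222222) = −ln(0.777778) = 0.2513.

0.2513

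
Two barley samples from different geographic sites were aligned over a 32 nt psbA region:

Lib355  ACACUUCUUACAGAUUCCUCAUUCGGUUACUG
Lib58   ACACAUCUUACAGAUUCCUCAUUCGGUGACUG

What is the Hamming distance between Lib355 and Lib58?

2

Mismatches occur at site 5 (U/A), site 28 (U/G).
That gives 2 mismatches out of 32 aligned sites, so the Hamming distance is 2.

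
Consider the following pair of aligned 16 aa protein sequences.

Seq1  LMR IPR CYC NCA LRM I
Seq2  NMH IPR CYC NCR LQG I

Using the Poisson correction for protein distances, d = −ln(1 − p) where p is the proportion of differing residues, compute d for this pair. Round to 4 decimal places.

Differing sites — 1:L/N; 3:R/H; 12:A/R; 14:R/Q; 15:M/G.
p = 5/16 = 0.312500.
d = −ln(1 − 0.312500) = −ln(0.687500) = 0.3747.

0.3747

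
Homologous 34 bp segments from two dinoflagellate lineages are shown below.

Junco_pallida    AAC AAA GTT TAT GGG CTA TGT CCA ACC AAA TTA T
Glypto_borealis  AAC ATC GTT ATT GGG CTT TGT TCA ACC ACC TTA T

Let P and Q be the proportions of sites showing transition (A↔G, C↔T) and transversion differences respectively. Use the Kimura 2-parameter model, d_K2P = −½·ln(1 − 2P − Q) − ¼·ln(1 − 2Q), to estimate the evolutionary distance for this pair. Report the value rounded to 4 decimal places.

The sequences differ at positions 5 (A/T, transversion), 6 (A/C, transversion), 10 (T/A, transversion), 11 (A/T, transversion), 18 (A/T, transversion), 22 (C/T, transition), 29 (A/C, transversion), 30 (A/C, transversion).
Of the 8 differences, 1 transition and 7 transversions over 34 sites: P = 1/34 = 0.029412, Q = 7/34 = 0.205882.
d = −0.5·ln(0.735294) − 0.25·ln(0.588236) = −0.5·(-0.307485) − 0.25·(-0.530627) = 0.2864.

0.2864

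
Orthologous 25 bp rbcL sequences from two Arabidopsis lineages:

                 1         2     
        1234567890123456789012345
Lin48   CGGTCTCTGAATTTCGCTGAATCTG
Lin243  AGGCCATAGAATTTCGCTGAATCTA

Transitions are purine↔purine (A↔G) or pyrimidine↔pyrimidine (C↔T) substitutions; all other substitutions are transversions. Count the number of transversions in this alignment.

Mismatches occur at site 1 (C/A, transversion), site 4 (T/C, transition), site 6 (T/A, transversion), site 7 (C/T, transition), site 8 (T/A, transversion), site 25 (G/A, transition).
Of the 6 differences, 3 transitions and 3 transversions, so the answer is 3.

3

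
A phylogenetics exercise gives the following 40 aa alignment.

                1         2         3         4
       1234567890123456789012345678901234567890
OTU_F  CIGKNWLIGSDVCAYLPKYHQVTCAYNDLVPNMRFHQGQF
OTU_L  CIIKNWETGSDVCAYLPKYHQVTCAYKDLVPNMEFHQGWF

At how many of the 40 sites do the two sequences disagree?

Differing sites — 3:G/I; 7:L/E; 8:I/T; 27:N/K; 34:R/E; 39:Q/W.
That gives 6 mismatches out of 40 aligned sites, so the Hamming distance is 6.

6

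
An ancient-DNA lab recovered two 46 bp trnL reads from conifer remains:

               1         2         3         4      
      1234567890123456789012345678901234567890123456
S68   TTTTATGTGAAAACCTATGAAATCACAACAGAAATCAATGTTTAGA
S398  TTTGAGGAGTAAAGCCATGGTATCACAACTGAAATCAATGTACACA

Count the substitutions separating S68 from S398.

Differing sites — 4:T/G; 6:T/G; 8:T/A; 10:A/T; 14:C/G; 16:T/C; 20:A/G; 21:A/T; 30:A/T; 42:T/A; 43:T/C; 45:G/C.
That gives 12 mismatches out of 46 aligned sites, so the Hamming distance is 12.

12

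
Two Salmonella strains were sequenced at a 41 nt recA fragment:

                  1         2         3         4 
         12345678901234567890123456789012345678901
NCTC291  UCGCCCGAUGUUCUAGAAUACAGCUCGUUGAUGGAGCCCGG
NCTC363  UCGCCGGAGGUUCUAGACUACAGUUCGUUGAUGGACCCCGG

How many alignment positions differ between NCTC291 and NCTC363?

The sequences differ at positions 6 (C/G), 9 (U/G), 18 (A/C), 24 (C/U), 36 (G/C).
That gives 5 mismatches out of 41 aligned sites, so the Hamming distance is 5.

5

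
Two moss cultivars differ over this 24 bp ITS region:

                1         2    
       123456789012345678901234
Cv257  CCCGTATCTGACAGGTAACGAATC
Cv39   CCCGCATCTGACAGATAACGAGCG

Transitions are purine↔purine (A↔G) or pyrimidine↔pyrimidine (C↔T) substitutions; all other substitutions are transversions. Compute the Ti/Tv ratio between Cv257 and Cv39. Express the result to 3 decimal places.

Differing sites — 5:T/C (Ti); 15:G/A (Ti); 22:A/G (Ti); 23:T/C (Ti); 24:C/G (Tv).
Of the 5 differences, 4 transitions and 1 transversion, so Ti/Tv = 4/1 = 4.000.

4.000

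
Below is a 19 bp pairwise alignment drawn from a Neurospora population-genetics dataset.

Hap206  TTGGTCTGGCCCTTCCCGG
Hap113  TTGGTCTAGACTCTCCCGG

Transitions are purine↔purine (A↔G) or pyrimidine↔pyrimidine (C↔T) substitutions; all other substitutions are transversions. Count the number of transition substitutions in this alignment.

Mismatches occur at site 8 (G→A, transition), site 10 (C→A, transversion), site 12 (C→T, transition), site 13 (T→C, transition).
Of the 4 differences, 3 transitions and 1 transversion, so the answer is 3.

3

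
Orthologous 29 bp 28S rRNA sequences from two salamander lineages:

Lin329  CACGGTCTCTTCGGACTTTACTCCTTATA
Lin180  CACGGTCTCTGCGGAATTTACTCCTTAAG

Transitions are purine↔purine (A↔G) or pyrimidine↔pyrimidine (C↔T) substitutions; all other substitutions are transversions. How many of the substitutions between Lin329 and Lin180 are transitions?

Differing sites — 11:T/G (Tv); 16:C/A (Tv); 28:T/A (Tv); 29:A/G (Ti).
Of the 4 differences, 1 transition and 3 transversions, so the answer is 1.

1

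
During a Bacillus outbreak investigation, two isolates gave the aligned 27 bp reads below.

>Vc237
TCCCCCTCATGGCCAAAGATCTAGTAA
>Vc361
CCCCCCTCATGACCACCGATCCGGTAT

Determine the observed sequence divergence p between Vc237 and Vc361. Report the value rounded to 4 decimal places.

The sequences differ at positions 1 (T/C), 12 (G/A), 16 (A/C), 17 (A/C), 22 (T/C), 23 (A/G), 27 (A/T).
There are 7 differences over 27 sites, so p = 7/27 = 0.2593.

0.2593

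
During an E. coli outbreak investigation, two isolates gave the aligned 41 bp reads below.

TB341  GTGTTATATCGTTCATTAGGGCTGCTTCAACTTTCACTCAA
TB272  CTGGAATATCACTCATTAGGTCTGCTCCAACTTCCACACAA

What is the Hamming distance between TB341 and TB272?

Differing sites — 1:G/C; 4:T/G; 5:T/A; 11:G/A; 12:T/C; 21:G/T; 27:T/C; 34:T/C; 38:T/A.
That gives 9 mismatches out of 41 aligned sites, so the Hamming distance is 9.

9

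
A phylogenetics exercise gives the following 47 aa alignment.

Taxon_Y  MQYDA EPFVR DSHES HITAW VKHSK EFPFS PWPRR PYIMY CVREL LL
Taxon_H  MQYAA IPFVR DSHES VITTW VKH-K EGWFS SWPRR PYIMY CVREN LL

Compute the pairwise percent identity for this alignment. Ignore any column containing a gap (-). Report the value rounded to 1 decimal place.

Excluding the 1 gap column leaves 46 comparable sites.
Differing sites — 4:D/A; 6:E/I; 16:H/V; 19:A/T; 27:F/G; 28:P/W; 31:P/S; 45:L/N.
38 of the 46 comparable sites match, so the percent identity is 38/46 × 100 = 82.6%.

82.6%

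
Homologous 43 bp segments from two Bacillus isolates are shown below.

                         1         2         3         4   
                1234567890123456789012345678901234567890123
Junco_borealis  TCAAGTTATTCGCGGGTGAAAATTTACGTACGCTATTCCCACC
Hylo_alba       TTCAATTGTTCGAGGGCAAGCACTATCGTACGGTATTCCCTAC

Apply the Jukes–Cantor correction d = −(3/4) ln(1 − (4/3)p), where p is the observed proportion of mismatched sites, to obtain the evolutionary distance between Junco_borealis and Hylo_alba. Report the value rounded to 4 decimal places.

Differing sites — 2:C/T; 3:A/C; 5:G/A; 8:A/G; 13:C/A; 17:T/C; 18:G/A; 20:A/G; 21:A/C; 23:T/C; 25:T/A; 26:A/T; 33:C/G; 41:A/T; 42:C/A.
p = 15/43 = 0.348837.
d = −0.75 · ln(1 − (4/3)·0.348837) = −0.75 · ln(0.534884) = −0.75 · (-0.625705) = 0.4693.

0.4693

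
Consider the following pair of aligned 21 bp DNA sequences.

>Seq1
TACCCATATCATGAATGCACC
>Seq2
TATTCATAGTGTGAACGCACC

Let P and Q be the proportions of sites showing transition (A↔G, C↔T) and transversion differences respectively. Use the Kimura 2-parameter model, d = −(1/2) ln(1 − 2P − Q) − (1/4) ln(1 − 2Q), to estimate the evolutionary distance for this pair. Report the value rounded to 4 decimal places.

0.3960

Differing sites — 3:C/T (Ti); 4:C/T (Ti); 9:T/G (Tv); 10:C/T (Ti); 11:A/G (Ti); 16:T/C (Ti).
Of the 6 differences, 5 transitions and 1 transversion over 21 sites: P = 5/21 = 0.238095, Q = 1/21 = 0.047619.
d = −0.5·ln(0.476191) − 0.25·ln(0.904762) = −0.5·(-0.741936) − 0.25·(-0.100083) = 0.3960.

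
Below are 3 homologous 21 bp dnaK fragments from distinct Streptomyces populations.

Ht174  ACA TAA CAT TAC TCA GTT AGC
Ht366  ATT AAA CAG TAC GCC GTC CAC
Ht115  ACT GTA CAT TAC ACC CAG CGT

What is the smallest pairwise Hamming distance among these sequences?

9

Pairwise Hamming distances:
  Ht174 vs Ht366: 9
  Ht174 vs Ht115: 10
  Ht366 vs Ht115: 10
The smallest is 9, between Ht174 and Ht366.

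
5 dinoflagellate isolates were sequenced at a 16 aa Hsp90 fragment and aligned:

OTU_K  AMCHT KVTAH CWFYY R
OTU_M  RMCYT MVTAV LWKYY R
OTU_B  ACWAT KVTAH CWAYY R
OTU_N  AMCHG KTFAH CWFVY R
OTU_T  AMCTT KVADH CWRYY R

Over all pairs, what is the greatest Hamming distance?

Pairwise Hamming distances:
  OTU_K vs OTU_M: 6
  OTU_K vs OTU_B: 4
  OTU_K vs OTU_N: 4
  OTU_K vs OTU_T: 4
  OTU_M vs OTU_B: 8
  OTU_M vs OTU_N: 10
  OTU_M vs OTU_T: 8
  OTU_B vs OTU_N: 8
  OTU_B vs OTU_T: 6
  OTU_N vs OTU_T: 7
The largest is 10, between OTU_M and OTU_N.

10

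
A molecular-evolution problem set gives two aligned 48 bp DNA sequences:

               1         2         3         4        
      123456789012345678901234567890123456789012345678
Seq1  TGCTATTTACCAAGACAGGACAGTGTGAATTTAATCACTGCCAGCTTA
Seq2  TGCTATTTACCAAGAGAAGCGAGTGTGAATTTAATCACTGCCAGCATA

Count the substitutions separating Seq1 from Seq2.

5

The sequences differ at positions 16 (C/G), 18 (G/A), 20 (A/C), 21 (C/G), 46 (T/A).
That gives 5 mismatches out of 48 aligned sites, so the Hamming distance is 5.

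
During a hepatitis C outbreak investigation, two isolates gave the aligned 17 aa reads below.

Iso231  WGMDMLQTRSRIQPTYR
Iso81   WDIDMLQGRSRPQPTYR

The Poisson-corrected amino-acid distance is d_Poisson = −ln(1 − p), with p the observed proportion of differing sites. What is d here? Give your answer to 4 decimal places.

0.2683

The sequences differ at positions 2 (G/D), 3 (M/I), 8 (T/G), 12 (I/P).
p = 4/17 = 0.235294.
d = −ln(1 − 0.235294) = −ln(0.764706) = 0.2683.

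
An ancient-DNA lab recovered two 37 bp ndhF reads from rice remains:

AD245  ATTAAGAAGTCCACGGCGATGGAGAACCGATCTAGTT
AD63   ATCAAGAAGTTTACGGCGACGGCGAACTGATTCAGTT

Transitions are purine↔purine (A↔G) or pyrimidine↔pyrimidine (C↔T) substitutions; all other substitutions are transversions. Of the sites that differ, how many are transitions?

Mismatches occur at site 3 (T→C, transition), site 11 (C→T, transition), site 12 (C→T, transition), site 20 (T→C, transition), site 23 (A→C, transversion), site 28 (C→T, transition), site 32 (C→T, transition), site 33 (T→C, transition).
Of the 8 differences, 7 transitions and 1 transversion, so the answer is 7.

7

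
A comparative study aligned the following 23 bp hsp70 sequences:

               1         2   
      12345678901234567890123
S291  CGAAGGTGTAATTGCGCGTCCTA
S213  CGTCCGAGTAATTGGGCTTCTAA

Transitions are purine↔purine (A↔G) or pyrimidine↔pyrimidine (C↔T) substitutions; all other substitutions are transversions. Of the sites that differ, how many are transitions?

1

Differing sites — 3:A/T (Tv); 4:A/C (Tv); 5:G/C (Tv); 7:T/A (Tv); 15:C/G (Tv); 18:G/T (Tv); 21:C/T (Ti); 22:T/A (Tv).
Of the 8 differences, 1 transition and 7 transversions, so the answer is 1.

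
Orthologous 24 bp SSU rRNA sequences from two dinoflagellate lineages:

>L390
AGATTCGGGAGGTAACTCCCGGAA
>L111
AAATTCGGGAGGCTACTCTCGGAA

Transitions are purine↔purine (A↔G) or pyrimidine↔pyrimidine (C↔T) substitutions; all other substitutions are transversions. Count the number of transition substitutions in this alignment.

The sequences differ at positions 2 (G/A, transition), 13 (T/C, transition), 14 (A/T, transversion), 19 (C/T, transition).
Of the 4 differences, 3 transitions and 1 transversion, so the answer is 3.

3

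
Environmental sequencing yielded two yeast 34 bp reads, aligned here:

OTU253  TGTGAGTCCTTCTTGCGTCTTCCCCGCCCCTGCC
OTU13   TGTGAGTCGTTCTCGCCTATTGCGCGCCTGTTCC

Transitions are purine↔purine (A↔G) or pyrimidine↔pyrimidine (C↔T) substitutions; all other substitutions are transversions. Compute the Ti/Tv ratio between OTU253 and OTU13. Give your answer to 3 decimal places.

The sequences differ at positions 9 (C/G, transversion), 14 (T/C, transition), 17 (G/C, transversion), 19 (C/A, transversion), 22 (C/G, transversion), 24 (C/G, transversion), 29 (C/T, transition), 30 (C/G, transversion), 32 (G/T, transversion).
Of the 9 differences, 2 transitions and 7 transversions, so Ti/Tv = 2/7 = 0.286.

0.286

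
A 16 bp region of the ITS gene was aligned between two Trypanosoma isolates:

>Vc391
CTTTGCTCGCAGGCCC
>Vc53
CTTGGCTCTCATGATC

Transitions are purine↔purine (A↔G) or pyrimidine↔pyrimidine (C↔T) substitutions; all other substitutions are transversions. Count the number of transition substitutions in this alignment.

Differing sites — 4:T/G (Tv); 9:G/T (Tv); 12:G/T (Tv); 14:C/A (Tv); 15:C/T (Ti).
Of the 5 differences, 1 transition and 4 transversions, so the answer is 1.

1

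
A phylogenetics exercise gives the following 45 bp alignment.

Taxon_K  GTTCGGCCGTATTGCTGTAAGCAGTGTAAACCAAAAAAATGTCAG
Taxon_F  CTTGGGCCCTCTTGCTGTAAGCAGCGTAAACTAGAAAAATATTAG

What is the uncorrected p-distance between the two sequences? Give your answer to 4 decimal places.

Differing sites — 1:G/C; 4:C/G; 9:G/C; 11:A/C; 25:T/C; 32:C/T; 34:A/G; 41:G/A; 43:C/T.
There are 9 differences over 45 sites, so p = 9/45 = 0.2000.

0.2000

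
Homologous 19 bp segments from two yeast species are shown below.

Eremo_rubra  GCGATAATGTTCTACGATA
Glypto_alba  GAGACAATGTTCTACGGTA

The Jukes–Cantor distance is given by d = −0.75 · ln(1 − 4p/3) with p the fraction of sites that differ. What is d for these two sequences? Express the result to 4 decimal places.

0.1773

Mismatches occur at site 2 (C→A), site 5 (T→C), site 17 (A→G).
p = 3/19 = 0.157895.
d = −0.75 · ln(1 − (4/3)·0.157895) = −0.75 · ln(0.789473) = −0.75 · (-0.236390) = 0.1773.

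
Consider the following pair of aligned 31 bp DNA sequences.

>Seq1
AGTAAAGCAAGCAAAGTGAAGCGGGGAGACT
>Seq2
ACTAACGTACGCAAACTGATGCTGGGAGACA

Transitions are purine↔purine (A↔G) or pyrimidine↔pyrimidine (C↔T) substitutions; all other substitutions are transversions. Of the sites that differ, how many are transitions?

1

Differing sites — 2:G/C (Tv); 6:A/C (Tv); 8:C/T (Ti); 10:A/C (Tv); 16:G/C (Tv); 20:A/T (Tv); 23:G/T (Tv); 31:T/A (Tv).
Of the 8 differences, 1 transition and 7 transversions, so the answer is 1.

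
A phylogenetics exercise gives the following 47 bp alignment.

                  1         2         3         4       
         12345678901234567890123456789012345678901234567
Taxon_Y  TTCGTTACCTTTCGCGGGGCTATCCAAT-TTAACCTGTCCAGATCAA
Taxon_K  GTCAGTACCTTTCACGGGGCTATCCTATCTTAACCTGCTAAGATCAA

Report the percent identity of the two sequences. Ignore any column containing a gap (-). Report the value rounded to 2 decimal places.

Excluding the 1 gap column leaves 46 comparable sites.
Differing sites — 1:T/G; 4:G/A; 5:T/G; 14:G/A; 26:A/T; 38:T/C; 39:C/T; 40:C/A.
38 of the 46 comparable sites match, so the percent identity is 38/46 × 100 = 82.61%.

82.61%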